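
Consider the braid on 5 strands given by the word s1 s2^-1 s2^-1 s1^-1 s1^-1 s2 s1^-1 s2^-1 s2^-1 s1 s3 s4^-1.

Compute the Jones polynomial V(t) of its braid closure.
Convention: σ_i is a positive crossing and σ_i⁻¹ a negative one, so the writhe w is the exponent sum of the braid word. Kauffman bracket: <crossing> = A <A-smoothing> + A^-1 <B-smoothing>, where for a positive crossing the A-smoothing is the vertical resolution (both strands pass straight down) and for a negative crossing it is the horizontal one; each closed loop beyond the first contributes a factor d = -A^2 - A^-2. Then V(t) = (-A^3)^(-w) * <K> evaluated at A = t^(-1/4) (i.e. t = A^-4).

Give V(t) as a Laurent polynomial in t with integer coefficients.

-1 + 4*t^-1 - 5*t^-2 + 7*t^-3 - 7*t^-4 + 6*t^-5 - 5*t^-6 + 3*t^-7 - t^-8

Derivation:
The presented braid s1 s2^-1 s2^-1 s1^-1 s1^-1 s2 s1^-1 s2^-1 s2^-1 s1 s3 s4^-1 on 5 strands reduces by inverse Markov moves (closure unchanged at each step):
  Destabilize: the word has the form β·s4^-1 where s4^-1 occurs only as the final letter (β ∈ B_4); drop it and the last strand → 4 strands.
  Destabilize: the word has the form β·s3 where s3 occurs only as the final letter (β ∈ B_3); drop it and the last strand → 3 strands.
Reduced to β = s1 s2^-1 s2^-1 s1^-1 s1^-1 s2 s1^-1 s2^-1 s2^-1 s1 on 3 strands, 10 crossings.
Compute on β:
Braid: s1 s2^-1 s2^-1 s1^-1 s1^-1 s2 s1^-1 s2^-1 s2^-1 s1 on 3 strands, 10 crossings.
Writhe w = (#positive) - (#negative) = 3 - 7 = -4.
Enumerate smoothing states for the bracket polynomial. There are 2^10 = 1024 states.
Each crossing splits two ways (0=vertical, 1=horizontal). The state's weight is A^(#A-smoothings - #B-smoothings) * d^(loops - 1).
Tabulate the states by total A-exponent and number of loops L (A-exp: L × count):
  A^10: L=6 ×1
  A^8: L=5 ×10
  A^6: L=4 ×43, L=6 ×2
  A^4: L=3 ×98, L=5 ×22
  A^2: L=2 ×118, L=4 ×88, L=6 ×4
  A^0: L=1 ×60, L=3 ×162, L=5 ×30
  A^-2: L=2 ×128, L=4 ×79, L=6 ×3
  A^-4: L=1 ×23, L=3 ×84, L=5 ×13
  A^-6: L=2 ×27, L=4 ×18
  A^-8: L=1 ×2, L=3 ×8
  A^-10: L=2 ×1
Each group contributes A^e * Σ count * d^(L-1):
Powers of d = -A^2 - A^-2: d^2 = A^4 + 2 + A^-4; d^3 = -A^6 - 3*A^2 - 3*A^-2 - A^-6; d^4 = A^8 + 4*A^4 + 6 + 4*A^-4 + A^-8; d^5 = -A^10 - 5*A^6 - 10*A^2 - 10*A^-2 - 5*A^-6 - A^-10.
  A^10 * (d^5) = -A^20 - 5*A^16 - 10*A^12 - 10*A^8 - 5*A^4 - 1
  A^8 * (10*d^4) = 10*A^16 + 40*A^12 + 60*A^8 + 40*A^4 + 10
  A^6 * (43*d^3 + 2*d^5) = -2*A^16 - 53*A^12 - 149*A^8 - 149*A^4 - 53 - 2*A^-4
  A^4 * (98*d^2 + 22*d^4) = 22*A^12 + 186*A^8 + 328*A^4 + 186 + 22*A^-4
  A^2 * (118*d + 88*d^3 + 4*d^5) = -4*A^12 - 108*A^8 - 422*A^4 - 422 - 108*A^-4 - 4*A^-8
  A^0 * (60 + 162*d^2 + 30*d^4) = 30*A^8 + 282*A^4 + 564 + 282*A^-4 + 30*A^-8
  A^-2 * (128*d + 79*d^3 + 3*d^5) = -3*A^8 - 94*A^4 - 395 - 395*A^-4 - 94*A^-8 - 3*A^-12
  A^-4 * (23 + 84*d^2 + 13*d^4) = 13*A^4 + 136 + 269*A^-4 + 136*A^-8 + 13*A^-12
  A^-6 * (27*d + 18*d^3) = -18 - 81*A^-4 - 81*A^-8 - 18*A^-12
  A^-8 * (2 + 8*d^2) = 8*A^-4 + 18*A^-8 + 8*A^-12
  A^-10 * (d) = -A^-8 - A^-12
Summing the groups: <K> = -A^20 + 3*A^16 - 5*A^12 + 6*A^8 - 7*A^4 + 7 - 5*A^-4 + 4*A^-8 - A^-12
Normalise by the writhe: (-A^3)^(-w) = (-A^3)^(4) = A^12, so f(A) = A^12 * <K> = -A^32 + 3*A^28 - 5*A^24 + 6*A^20 - 7*A^16 + 7*A^12 - 5*A^8 + 4*A^4 - 1.
Substitute A = t^(-1/4), i.e. A^e → t^(-e/4): V(t) = -1 + 4*t^-1 - 5*t^-2 + 7*t^-3 - 7*t^-4 + 6*t^-5 - 5*t^-6 + 3*t^-7 - t^-8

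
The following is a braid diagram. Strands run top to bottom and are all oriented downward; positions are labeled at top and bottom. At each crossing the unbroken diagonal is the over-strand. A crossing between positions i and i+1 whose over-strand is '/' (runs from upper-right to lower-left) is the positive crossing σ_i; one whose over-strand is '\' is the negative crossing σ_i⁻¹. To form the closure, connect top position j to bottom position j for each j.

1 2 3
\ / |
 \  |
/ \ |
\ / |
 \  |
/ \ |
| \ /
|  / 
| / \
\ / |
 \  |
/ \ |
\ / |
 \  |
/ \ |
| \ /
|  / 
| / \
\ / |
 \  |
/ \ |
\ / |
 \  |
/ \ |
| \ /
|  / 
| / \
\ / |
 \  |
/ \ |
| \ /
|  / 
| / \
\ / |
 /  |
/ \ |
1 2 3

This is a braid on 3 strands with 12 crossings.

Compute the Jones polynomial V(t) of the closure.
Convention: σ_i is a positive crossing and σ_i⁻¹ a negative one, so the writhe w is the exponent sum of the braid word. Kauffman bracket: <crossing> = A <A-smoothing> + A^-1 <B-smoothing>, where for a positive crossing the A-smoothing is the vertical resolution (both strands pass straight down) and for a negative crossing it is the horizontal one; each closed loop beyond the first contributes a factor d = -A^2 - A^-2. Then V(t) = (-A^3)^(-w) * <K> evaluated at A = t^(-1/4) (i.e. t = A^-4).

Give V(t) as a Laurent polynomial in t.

t^3 - 4*t^2 + 8*t - 11 + 15*t^-1 - 16*t^-2 + 15*t^-3 - 12*t^-4 + 8*t^-5 - 4*t^-6 + t^-7

Derivation:
Reading the diagram top to bottom ('/'-over between positions i,i+1 = s_i, '\'-over = s_i^-1): braid word = s1^-1 s1^-1 s2 s1^-1 s1^-1 s2 s1^-1 s1^-1 s2 s1^-1 s2 s1.
The presented braid s1^-1 s1^-1 s2 s1^-1 s1^-1 s2 s1^-1 s1^-1 s2 s1^-1 s2 s1 on 3 strands reduces by inverse Markov moves (closure unchanged at each step):
  Deconjugate: the word is γ·β·γ⁻¹ with γ = s1^-1 (prefix) and γ⁻¹ = s1 (suffix); strip both.
Reduced to β = s1^-1 s2 s1^-1 s1^-1 s2 s1^-1 s1^-1 s2 s1^-1 s2 on 3 strands, 10 crossings.
Compute on β:
Braid: s1^-1 s2 s1^-1 s1^-1 s2 s1^-1 s1^-1 s2 s1^-1 s2 on 3 strands, 10 crossings.
Writhe w = (#positive) - (#negative) = 4 - 6 = -2.
Computing the Kauffman bracket via state sum. There are 2^10 = 1024 states.
Smooth each crossing (0=||, 1=⌣⌢); contribution A^(Σ sign_k(1-2s_k)) * d^(L-1).
Tabulate the states by total A-exponent and number of loops L (A-exp: L × count):
  A^10: L=7 ×1
  A^8: L=6 ×10
  A^6: L=5 ×45
  A^4: L=4 ×118, L=6 ×2
  A^2: L=3 ×193, L=5 ×17
  A^0: L=2 ×192, L=4 ×59, L=6 ×1
  A^-2: L=1 ×95, L=3 ×108, L=5 ×7
  A^-4: L=2 ×95, L=4 ×25
  A^-6: L=3 ×43, L=5 ×2
  A^-8: L=4 ×10
  A^-10: L=5 ×1
Each group contributes A^e * Σ count * d^(L-1):
Powers of d = -A^2 - A^-2: d^2 = A^4 + 2 + A^-4; d^3 = -A^6 - 3*A^2 - 3*A^-2 - A^-6; d^4 = A^8 + 4*A^4 + 6 + 4*A^-4 + A^-8; d^5 = -A^10 - 5*A^6 - 10*A^2 - 10*A^-2 - 5*A^-6 - A^-10; d^6 = A^12 + 6*A^8 + 15*A^4 + 20 + 15*A^-4 + 6*A^-8 + A^-12.
  A^10 * (d^6) = A^22 + 6*A^18 + 15*A^14 + 20*A^10 + 15*A^6 + 6*A^2 + A^-2
  A^8 * (10*d^5) = -10*A^18 - 50*A^14 - 100*A^10 - 100*A^6 - 50*A^2 - 10*A^-2
  A^6 * (45*d^4) = 45*A^14 + 180*A^10 + 270*A^6 + 180*A^2 + 45*A^-2
  A^4 * (118*d^3 + 2*d^5) = -2*A^14 - 128*A^10 - 374*A^6 - 374*A^2 - 128*A^-2 - 2*A^-6
  A^2 * (193*d^2 + 17*d^4) = 17*A^10 + 261*A^6 + 488*A^2 + 261*A^-2 + 17*A^-6
  A^0 * (192*d + 59*d^3 + d^5) = -A^10 - 64*A^6 - 379*A^2 - 379*A^-2 - 64*A^-6 - A^-10
  A^-2 * (95 + 108*d^2 + 7*d^4) = 7*A^6 + 136*A^2 + 353*A^-2 + 136*A^-6 + 7*A^-10
  A^-4 * (95*d + 25*d^3) = -25*A^2 - 170*A^-2 - 170*A^-6 - 25*A^-10
  A^-6 * (43*d^2 + 2*d^4) = 2*A^2 + 51*A^-2 + 98*A^-6 + 51*A^-10 + 2*A^-14
  A^-8 * (10*d^3) = -10*A^-2 - 30*A^-6 - 30*A^-10 - 10*A^-14
  A^-10 * (d^4) = A^-2 + 4*A^-6 + 6*A^-10 + 4*A^-14 + A^-18
Summing the groups: <K> = A^22 - 4*A^18 + 8*A^14 - 12*A^10 + 15*A^6 - 16*A^2 + 15*A^-2 - 11*A^-6 + 8*A^-10 - 4*A^-14 + A^-18
Normalise by the writhe: (-A^3)^(-w) = (-A^3)^(2) = A^6, so f(A) = A^6 * <K> = A^28 - 4*A^24 + 8*A^20 - 12*A^16 + 15*A^12 - 16*A^8 + 15*A^4 - 11 + 8*A^-4 - 4*A^-8 + A^-12.
Substitute A = t^(-1/4), i.e. A^e → t^(-e/4): V(t) = t^3 - 4*t^2 + 8*t - 11 + 15*t^-1 - 16*t^-2 + 15*t^-3 - 12*t^-4 + 8*t^-5 - 4*t^-6 + t^-7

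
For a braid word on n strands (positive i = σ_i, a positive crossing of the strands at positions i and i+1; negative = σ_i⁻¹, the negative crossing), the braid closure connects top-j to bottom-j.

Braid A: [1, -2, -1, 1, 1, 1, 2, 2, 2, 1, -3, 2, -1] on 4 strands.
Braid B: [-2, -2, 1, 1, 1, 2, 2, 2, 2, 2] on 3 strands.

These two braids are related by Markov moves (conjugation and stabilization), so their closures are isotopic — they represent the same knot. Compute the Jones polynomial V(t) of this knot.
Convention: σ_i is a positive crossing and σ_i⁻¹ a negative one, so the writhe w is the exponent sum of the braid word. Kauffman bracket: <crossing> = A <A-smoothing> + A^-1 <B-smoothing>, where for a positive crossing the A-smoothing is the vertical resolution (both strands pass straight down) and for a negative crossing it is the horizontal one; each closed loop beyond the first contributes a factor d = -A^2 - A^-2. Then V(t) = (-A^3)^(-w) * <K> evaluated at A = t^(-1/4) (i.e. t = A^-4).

t^8 - 2*t^7 + t^6 - 2*t^5 + 2*t^4 + t^2

Derivation:
Markov-equivalent braids have isotopic closures, hence identical knot invariants. Strip the Markov moves from each word to reach a common short braid β, then compute V(t) once on β.
Braid A: s1 s2^-1 s1^-1 s1 s1 s1 s2 s2 s2 s1 s3^-1 s2 s1^-1 on 4 strands reduces by inverse Markov moves (closure unchanged at each step):
  Deconjugate: the word is γ·β·γ⁻¹ with γ = s1 s2^-1 (prefix) and γ⁻¹ = s2 s1^-1 (suffix); strip both.
  Destabilize: the word has the form β·s3^-1 where s3^-1 occurs only as the final letter (β ∈ B_3); drop it and the last strand → 3 strands.
  Deconjugate: the word is γ·β·γ⁻¹ with γ = s1^-1 (prefix) and γ⁻¹ = s1 (suffix); strip both.
Reduced to β = s1 s1 s1 s2 s2 s2 on 3 strands, 6 crossings.
Braid B: s2^-1 s2^-1 s1 s1 s1 s2 s2 s2 s2 s2 on 3 strands reduces by inverse Markov moves (closure unchanged at each step):
  Deconjugate: the word is γ·β·γ⁻¹ with γ = s2^-1 s2^-1 (prefix) and γ⁻¹ = s2 s2 (suffix); strip both.
Reduced to β = s1 s1 s1 s2 s2 s2 on 3 strands, 6 crossings.
Both give the same β = s1 s1 s1 s2 s2 s2 on 3 strands, so one state sum suffices:
Braid: s1 s1 s1 s2 s2 s2 on 3 strands, 6 crossings.
Writhe w = (#positive) - (#negative) = 6 - 0 = 6.
Enumerate smoothing states for the bracket polynomial. There are 2^6 = 64 states.
Smooth each crossing (0=||, 1=⌣⌢); contribution A^(Σ sign_k(1-2s_k)) * d^(L-1).
Tabulate the states by total A-exponent and number of loops L (A-exp: L × count):
  A^6: L=3 ×1
  A^4: L=2 ×6
  A^2: L=1 ×9, L=3 ×6
  A^0: L=2 ×18, L=4 ×2
  A^-2: L=3 ×15
  A^-4: L=4 ×6
  A^-6: L=5 ×1
Each group contributes A^e * Σ count * d^(L-1):
Powers of d = -A^2 - A^-2: d^2 = A^4 + 2 + A^-4; d^3 = -A^6 - 3*A^2 - 3*A^-2 - A^-6; d^4 = A^8 + 4*A^4 + 6 + 4*A^-4 + A^-8.
  A^6 * (d^2) = A^10 + 2*A^6 + A^2
  A^4 * (6*d) = -6*A^6 - 6*A^2
  A^2 * (9 + 6*d^2) = 6*A^6 + 21*A^2 + 6*A^-2
  A^0 * (18*d + 2*d^3) = -2*A^6 - 24*A^2 - 24*A^-2 - 2*A^-6
  A^-2 * (15*d^2) = 15*A^2 + 30*A^-2 + 15*A^-6
  A^-4 * (6*d^3) = -6*A^2 - 18*A^-2 - 18*A^-6 - 6*A^-10
  A^-6 * (d^4) = A^2 + 4*A^-2 + 6*A^-6 + 4*A^-10 + A^-14
Summing the groups: <K> = A^10 + 2*A^2 - 2*A^-2 + A^-6 - 2*A^-10 + A^-14
Normalise by the writhe: (-A^3)^(-w) = (-A^3)^(-6) = A^-18, so f(A) = A^-18 * <K> = A^-8 + 2*A^-16 - 2*A^-20 + A^-24 - 2*A^-28 + A^-32.
Substitute A = t^(-1/4), i.e. A^e → t^(-e/4): V(t) = t^8 - 2*t^7 + t^6 - 2*t^5 + 2*t^4 + t^2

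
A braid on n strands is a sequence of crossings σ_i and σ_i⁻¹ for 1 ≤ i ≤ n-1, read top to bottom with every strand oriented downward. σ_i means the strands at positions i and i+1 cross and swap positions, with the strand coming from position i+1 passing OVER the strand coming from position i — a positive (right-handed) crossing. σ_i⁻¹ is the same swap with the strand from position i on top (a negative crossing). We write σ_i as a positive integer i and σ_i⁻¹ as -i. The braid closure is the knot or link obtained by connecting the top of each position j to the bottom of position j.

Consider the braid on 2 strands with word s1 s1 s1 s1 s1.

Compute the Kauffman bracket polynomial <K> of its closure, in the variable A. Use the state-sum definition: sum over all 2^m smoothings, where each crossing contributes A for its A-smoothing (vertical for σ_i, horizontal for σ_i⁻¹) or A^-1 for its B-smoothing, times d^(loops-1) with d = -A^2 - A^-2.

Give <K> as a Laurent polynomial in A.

Braid: s1 s1 s1 s1 s1 on 2 strands, 5 crossings.
Writhe w = (#positive) - (#negative) = 5 - 0 = 5.
State-sum expansion of <K>. There are 2^5 = 32 states.
Smooth each crossing (0=||, 1=⌣⌢); contribution A^(Σ sign_k(1-2s_k)) * d^(L-1).
  state 00000: A-exp=+5, loops=2, term = A^5 * d^1
  state 00001: A-exp=+3, loops=1, term = A^3 * d^0
  state 00010: A-exp=+3, loops=1, term = A^3 * d^0
  state 00011: A-exp=+1, loops=2, term = A^1 * d^1
  state 00100: A-exp=+3, loops=1, term = A^3 * d^0
  state 00101: A-exp=+1, loops=2, term = A^1 * d^1
  state 00110: A-exp=+1, loops=2, term = A^1 * d^1
  state 00111: A-exp=-1, loops=3, term = A^-1 * d^2
  state 01000: A-exp=+3, loops=1, term = A^3 * d^0
  state 01001: A-exp=+1, loops=2, term = A^1 * d^1
  state 01010: A-exp=+1, loops=2, term = A^1 * d^1
  state 01011: A-exp=-1, loops=3, term = A^-1 * d^2
  state 01100: A-exp=+1, loops=2, term = A^1 * d^1
  state 01101: A-exp=-1, loops=3, term = A^-1 * d^2
  state 01110: A-exp=-1, loops=3, term = A^-1 * d^2
  state 01111: A-exp=-3, loops=4, term = A^-3 * d^3
  state 10000: A-exp=+3, loops=1, term = A^3 * d^0
  state 10001: A-exp=+1, loops=2, term = A^1 * d^1
  state 10010: A-exp=+1, loops=2, term = A^1 * d^1
  state 10011: A-exp=-1, loops=3, term = A^-1 * d^2
  state 10100: A-exp=+1, loops=2, term = A^1 * d^1
  state 10101: A-exp=-1, loops=3, term = A^-1 * d^2
  state 10110: A-exp=-1, loops=3, term = A^-1 * d^2
  state 10111: A-exp=-3, loops=4, term = A^-3 * d^3
  state 11000: A-exp=+1, loops=2, term = A^1 * d^1
  state 11001: A-exp=-1, loops=3, term = A^-1 * d^2
  state 11010: A-exp=-1, loops=3, term = A^-1 * d^2
  state 11011: A-exp=-3, loops=4, term = A^-3 * d^3
  state 11100: A-exp=-1, loops=3, term = A^-1 * d^2
  state 11101: A-exp=-3, loops=4, term = A^-3 * d^3
  state 11110: A-exp=-3, loops=4, term = A^-3 * d^3
  state 11111: A-exp=-5, loops=5, term = A^-5 * d^4
Collect the terms by A-exponent (count of states per loop number):
Powers of d = -A^2 - A^-2: d^2 = A^4 + 2 + A^-4; d^3 = -A^6 - 3*A^2 - 3*A^-2 - A^-6; d^4 = A^8 + 4*A^4 + 6 + 4*A^-4 + A^-8.
  A^5 * (d) = -A^7 - A^3
  A^3 * (5) = 5*A^3
  A^1 * (10*d) = -10*A^3 - 10*A^-1
  A^-1 * (10*d^2) = 10*A^3 + 20*A^-1 + 10*A^-5
  A^-3 * (5*d^3) = -5*A^3 - 15*A^-1 - 15*A^-5 - 5*A^-9
  A^-5 * (d^4) = A^3 + 4*A^-1 + 6*A^-5 + 4*A^-9 + A^-13
Summing the groups: <K> = -A^7 - A^-1 + A^-5 - A^-9 + A^-13

Answer: -A^7 - A^-1 + A^-5 - A^-9 + A^-13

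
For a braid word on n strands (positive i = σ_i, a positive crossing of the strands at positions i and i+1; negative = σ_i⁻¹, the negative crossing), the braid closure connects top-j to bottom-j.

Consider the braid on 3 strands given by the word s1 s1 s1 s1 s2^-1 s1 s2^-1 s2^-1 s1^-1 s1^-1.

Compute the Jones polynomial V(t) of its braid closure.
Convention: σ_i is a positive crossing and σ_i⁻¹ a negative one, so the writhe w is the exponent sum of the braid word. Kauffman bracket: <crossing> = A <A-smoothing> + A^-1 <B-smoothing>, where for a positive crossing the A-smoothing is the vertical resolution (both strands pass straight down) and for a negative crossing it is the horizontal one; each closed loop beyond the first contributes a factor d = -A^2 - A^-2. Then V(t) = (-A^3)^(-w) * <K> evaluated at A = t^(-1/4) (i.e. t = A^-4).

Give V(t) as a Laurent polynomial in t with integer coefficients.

The presented braid s1 s1 s1 s1 s2^-1 s1 s2^-1 s2^-1 s1^-1 s1^-1 on 3 strands reduces by inverse Markov moves (closure unchanged at each step):
  Deconjugate: the word is γ·β·γ⁻¹ with γ = s1 (prefix) and γ⁻¹ = s1^-1 (suffix); strip both.
  Deconjugate: the word is γ·β·γ⁻¹ with γ = s1 (prefix) and γ⁻¹ = s1^-1 (suffix); strip both.
Reduced to β = s1 s1 s2^-1 s1 s2^-1 s2^-1 on 3 strands, 6 crossings.
Compute on β:
Braid: s1 s1 s2^-1 s1 s2^-1 s2^-1 on 3 strands, 6 crossings.
Writhe w = (#positive) - (#negative) = 3 - 3 = 0.
State-sum expansion of <K>. There are 2^6 = 64 states.
Each crossing splits two ways (0=vertical, 1=horizontal). The state's weight is A^(#A-smoothings - #B-smoothings) * d^(loops - 1).
Tabulate the states by total A-exponent and number of loops L (A-exp: L × count):
  A^6: L=4 ×1
  A^4: L=3 ×6
  A^2: L=2 ×14, L=4 ×1
  A^0: L=1 ×13, L=3 ×7
  A^-2: L=2 ×14, L=4 ×1
  A^-4: L=3 ×6
  A^-6: L=4 ×1
Each group contributes A^e * Σ count * d^(L-1):
Powers of d = -A^2 - A^-2: d^2 = A^4 + 2 + A^-4; d^3 = -A^6 - 3*A^2 - 3*A^-2 - A^-6.
  A^6 * (d^3) = -A^12 - 3*A^8 - 3*A^4 - 1
  A^4 * (6*d^2) = 6*A^8 + 12*A^4 + 6
  A^2 * (14*d + d^3) = -A^8 - 17*A^4 - 17 - A^-4
  A^0 * (13 + 7*d^2) = 7*A^4 + 27 + 7*A^-4
  A^-2 * (14*d + d^3) = -A^4 - 17 - 17*A^-4 - A^-8
  A^-4 * (6*d^2) = 6 + 12*A^-4 + 6*A^-8
  A^-6 * (d^3) = -1 - 3*A^-4 - 3*A^-8 - A^-12
Summing the groups: <K> = -A^12 + 2*A^8 - 2*A^4 + 3 - 2*A^-4 + 2*A^-8 - A^-12
Normalise by the writhe: (-A^3)^(-w) = (-A^3)^(0) = 1, so f(A) = 1 * <K> = -A^12 + 2*A^8 - 2*A^4 + 3 - 2*A^-4 + 2*A^-8 - A^-12.
Substitute A = t^(-1/4), i.e. A^e → t^(-e/4): V(t) = -t^3 + 2*t^2 - 2*t + 3 - 2*t^-1 + 2*t^-2 - t^-3

Answer: -t^3 + 2*t^2 - 2*t + 3 - 2*t^-1 + 2*t^-2 - t^-3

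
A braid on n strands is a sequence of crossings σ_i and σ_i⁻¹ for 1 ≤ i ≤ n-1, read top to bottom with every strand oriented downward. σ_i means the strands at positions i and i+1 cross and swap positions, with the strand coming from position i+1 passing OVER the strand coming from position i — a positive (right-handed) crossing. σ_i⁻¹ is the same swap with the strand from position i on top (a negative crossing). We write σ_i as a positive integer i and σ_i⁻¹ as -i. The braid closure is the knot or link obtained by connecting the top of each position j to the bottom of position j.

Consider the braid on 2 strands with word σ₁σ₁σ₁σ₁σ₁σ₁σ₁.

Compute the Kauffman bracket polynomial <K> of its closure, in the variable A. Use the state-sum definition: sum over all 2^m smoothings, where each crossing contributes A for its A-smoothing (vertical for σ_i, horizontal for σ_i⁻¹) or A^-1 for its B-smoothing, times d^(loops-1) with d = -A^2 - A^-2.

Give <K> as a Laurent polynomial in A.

Braid: s1 s1 s1 s1 s1 s1 s1 on 2 strands, 7 crossings.
Writhe w = (#positive) - (#negative) = 7 - 0 = 7.
Computing the Kauffman bracket via state sum. There are 2^7 = 128 states.
Smooth each crossing (0=||, 1=⌣⌢); contribution A^(Σ sign_k(1-2s_k)) * d^(L-1).
Tabulate the states by total A-exponent and number of loops L (A-exp: L × count):
  A^7: L=2 ×1
  A^5: L=1 ×7
  A^3: L=2 ×21
  A^1: L=3 ×35
  A^-1: L=4 ×35
  A^-3: L=5 ×21
  A^-5: L=6 ×7
  A^-7: L=7 ×1
Each group contributes A^e * Σ count * d^(L-1):
Powers of d = -A^2 - A^-2: d^2 = A^4 + 2 + A^-4; d^3 = -A^6 - 3*A^2 - 3*A^-2 - A^-6; d^4 = A^8 + 4*A^4 + 6 + 4*A^-4 + A^-8; d^5 = -A^10 - 5*A^6 - 10*A^2 - 10*A^-2 - 5*A^-6 - A^-10; d^6 = A^12 + 6*A^8 + 15*A^4 + 20 + 15*A^-4 + 6*A^-8 + A^-12.
  A^7 * (d) = -A^9 - A^5
  A^5 * (7) = 7*A^5
  A^3 * (21*d) = -21*A^5 - 21*A
  A^1 * (35*d^2) = 35*A^5 + 70*A + 35*A^-3
  A^-1 * (35*d^3) = -35*A^5 - 105*A - 105*A^-3 - 35*A^-7
  A^-3 * (21*d^4) = 21*A^5 + 84*A + 126*A^-3 + 84*A^-7 + 21*A^-11
  A^-5 * (7*d^5) = -7*A^5 - 35*A - 70*A^-3 - 70*A^-7 - 35*A^-11 - 7*A^-15
  A^-7 * (d^6) = A^5 + 6*A + 15*A^-3 + 20*A^-7 + 15*A^-11 + 6*A^-15 + A^-19
Summing the groups: <K> = -A^9 - A + A^-3 - A^-7 + A^-11 - A^-15 + A^-19

Answer: -A^9 - A + A^-3 - A^-7 + A^-11 - A^-15 + A^-19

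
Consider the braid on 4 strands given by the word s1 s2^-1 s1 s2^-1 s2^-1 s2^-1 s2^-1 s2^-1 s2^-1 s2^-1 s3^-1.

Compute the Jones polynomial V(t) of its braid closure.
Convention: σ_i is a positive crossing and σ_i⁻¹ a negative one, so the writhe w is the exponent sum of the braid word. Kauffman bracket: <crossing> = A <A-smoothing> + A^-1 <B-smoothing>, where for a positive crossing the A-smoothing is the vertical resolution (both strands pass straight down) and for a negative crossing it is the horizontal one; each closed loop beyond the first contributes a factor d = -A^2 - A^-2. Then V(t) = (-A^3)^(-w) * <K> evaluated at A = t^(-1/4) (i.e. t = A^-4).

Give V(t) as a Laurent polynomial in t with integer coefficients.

The presented braid s1 s2^-1 s1 s2^-1 s2^-1 s2^-1 s2^-1 s2^-1 s2^-1 s2^-1 s3^-1 on 4 strands reduces by inverse Markov moves (closure unchanged at each step):
  Destabilize: the word has the form β·s3^-1 where s3^-1 occurs only as the final letter (β ∈ B_3); drop it and the last strand → 3 strands.
Reduced to β = s1 s2^-1 s1 s2^-1 s2^-1 s2^-1 s2^-1 s2^-1 s2^-1 s2^-1 on 3 strands, 10 crossings.
Compute on β:
Braid: s1 s2^-1 s1 s2^-1 s2^-1 s2^-1 s2^-1 s2^-1 s2^-1 s2^-1 on 3 strands, 10 crossings.
Writhe w = (#positive) - (#negative) = 2 - 8 = -6.
Computing the Kauffman bracket via state sum. There are 2^10 = 1024 states.
For each crossing: s=0 is the vertical smoothing, s=1 horizontal. Crossing k contributes A^(sign_k * (1 - 2*s_k)); loop factor d = -A^2 - A^-2.
Tabulate the states by total A-exponent and number of loops L (A-exp: L × count):
  A^10: L=9 ×1
  A^8: L=8 ×10
  A^6: L=7 ×45
  A^4: L=6 ×119, L=8 ×1
  A^2: L=5 ×203, L=7 ×7
  A^0: L=4 ×231, L=6 ×21
  A^-2: L=3 ×175, L=5 ×35
  A^-4: L=2 ×85, L=4 ×35
  A^-6: L=1 ×23, L=3 ×22
  A^-8: L=2 ×10
  A^-10: L=3 ×1
Each group contributes A^e * Σ count * d^(L-1):
Powers of d = -A^2 - A^-2: d^2 = A^4 + 2 + A^-4; d^3 = -A^6 - 3*A^2 - 3*A^-2 - A^-6; d^4 = A^8 + 4*A^4 + 6 + 4*A^-4 + A^-8; d^5 = -A^10 - 5*A^6 - 10*A^2 - 10*A^-2 - 5*A^-6 - A^-10; d^6 = A^12 + 6*A^8 + 15*A^4 + 20 + 15*A^-4 + 6*A^-8 + A^-12; d^7 = -A^14 - 7*A^10 - 21*A^6 - 35*A^2 - 35*A^-2 - 21*A^-6 - 7*A^-10 - A^-14; d^8 = A^16 + 8*A^12 + 28*A^8 + 56*A^4 + 70 + 56*A^-4 + 28*A^-8 + 8*A^-12 + A^-16.
  A^10 * (d^8) = A^26 + 8*A^22 + 28*A^18 + 56*A^14 + 70*A^10 + 56*A^6 + 28*A^2 + 8*A^-2 + A^-6
  A^8 * (10*d^7) = -10*A^22 - 70*A^18 - 210*A^14 - 350*A^10 - 350*A^6 - 210*A^2 - 70*A^-2 - 10*A^-6
  A^6 * (45*d^6) = 45*A^18 + 270*A^14 + 675*A^10 + 900*A^6 + 675*A^2 + 270*A^-2 + 45*A^-6
  A^4 * (119*d^5 + d^7) = -A^18 - 126*A^14 - 616*A^10 - 1225*A^6 - 1225*A^2 - 616*A^-2 - 126*A^-6 - A^-10
  A^2 * (203*d^4 + 7*d^6) = 7*A^14 + 245*A^10 + 917*A^6 + 1358*A^2 + 917*A^-2 + 245*A^-6 + 7*A^-10
  A^0 * (231*d^3 + 21*d^5) = -21*A^10 - 336*A^6 - 903*A^2 - 903*A^-2 - 336*A^-6 - 21*A^-10
  A^-2 * (175*d^2 + 35*d^4) = 35*A^6 + 315*A^2 + 560*A^-2 + 315*A^-6 + 35*A^-10
  A^-4 * (85*d + 35*d^3) = -35*A^2 - 190*A^-2 - 190*A^-6 - 35*A^-10
  A^-6 * (23 + 22*d^2) = 22*A^-2 + 67*A^-6 + 22*A^-10
  A^-8 * (10*d) = -10*A^-6 - 10*A^-10
  A^-10 * (d^2) = A^-6 + 2*A^-10 + A^-14
Summing the groups: <K> = A^26 - 2*A^22 + 2*A^18 - 3*A^14 + 3*A^10 - 3*A^6 + 3*A^2 - 2*A^-2 + 2*A^-6 - A^-10 + A^-14
Normalise by the writhe: (-A^3)^(-w) = (-A^3)^(6) = A^18, so f(A) = A^18 * <K> = A^44 - 2*A^40 + 2*A^36 - 3*A^32 + 3*A^28 - 3*A^24 + 3*A^20 - 2*A^16 + 2*A^12 - A^8 + A^4.
Substitute A = t^(-1/4), i.e. A^e → t^(-e/4): V(t) = t^-1 - t^-2 + 2*t^-3 - 2*t^-4 + 3*t^-5 - 3*t^-6 + 3*t^-7 - 3*t^-8 + 2*t^-9 - 2*t^-10 + t^-11

Answer: t^-1 - t^-2 + 2*t^-3 - 2*t^-4 + 3*t^-5 - 3*t^-6 + 3*t^-7 - 3*t^-8 + 2*t^-9 - 2*t^-10 + t^-11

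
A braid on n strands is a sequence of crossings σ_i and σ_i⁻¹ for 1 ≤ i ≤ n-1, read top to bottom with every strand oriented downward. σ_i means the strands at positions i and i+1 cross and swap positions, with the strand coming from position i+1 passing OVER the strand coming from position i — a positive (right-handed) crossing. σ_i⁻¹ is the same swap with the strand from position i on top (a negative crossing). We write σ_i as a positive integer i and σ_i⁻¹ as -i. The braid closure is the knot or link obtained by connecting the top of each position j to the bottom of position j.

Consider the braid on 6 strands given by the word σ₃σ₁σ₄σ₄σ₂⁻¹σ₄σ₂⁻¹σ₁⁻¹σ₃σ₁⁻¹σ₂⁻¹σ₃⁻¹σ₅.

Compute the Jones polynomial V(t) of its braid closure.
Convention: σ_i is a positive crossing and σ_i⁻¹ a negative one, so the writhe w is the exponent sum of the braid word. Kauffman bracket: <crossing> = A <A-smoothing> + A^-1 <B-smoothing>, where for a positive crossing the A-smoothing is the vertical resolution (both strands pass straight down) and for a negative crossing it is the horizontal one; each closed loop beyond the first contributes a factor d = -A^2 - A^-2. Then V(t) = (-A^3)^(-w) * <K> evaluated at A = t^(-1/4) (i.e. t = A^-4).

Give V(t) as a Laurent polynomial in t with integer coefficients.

The presented braid s3 s1 s4 s4 s2^-1 s4 s2^-1 s1^-1 s3 s1^-1 s2^-1 s3^-1 s5 on 6 strands reduces by inverse Markov moves (closure unchanged at each step):
  Destabilize: the word has the form β·s5 where s5 occurs only as the final letter (β ∈ B_5); drop it and the last strand → 5 strands.
  Deconjugate: the word is γ·β·γ⁻¹ with γ = s3 (prefix) and γ⁻¹ = s3^-1 (suffix); strip both.
Reduced to β = s1 s4 s4 s2^-1 s4 s2^-1 s1^-1 s3 s1^-1 s2^-1 on 5 strands, 10 crossings.
Compute on β:
Braid: s1 s4 s4 s2^-1 s4 s2^-1 s1^-1 s3 s1^-1 s2^-1 on 5 strands, 10 crossings.
Writhe w = (#positive) - (#negative) = 5 - 5 = 0.
Enumerate smoothing states for the bracket polynomial. There are 2^10 = 1024 states.
Smooth each crossing (0=||, 1=⌣⌢); contribution A^(Σ sign_k(1-2s_k)) * d^(L-1).
Tabulate the states by total A-exponent and number of loops L (A-exp: L × count):
  A^10: L=6 ×1
  A^8: L=5 ×10
  A^6: L=4 ×40, L=6 ×5
  A^4: L=3 ×80, L=5 ×39, L=7 ×1
  A^2: L=2 ×79, L=4 ×117, L=6 ×14
  A^0: L=1 ×30, L=3 ×158, L=5 ×62, L=7 ×2
  A^-2: L=2 ×84, L=4 ×111, L=6 ×15
  A^-4: L=1 ×9, L=3 ×74, L=5 ×36, L=7 ×1
  A^-6: L=2 ×12, L=4 ×29, L=6 ×4
  A^-8: L=3 ×6, L=5 ×4
  A^-10: L=4 ×1
Each group contributes A^e * Σ count * d^(L-1):
Powers of d = -A^2 - A^-2: d^2 = A^4 + 2 + A^-4; d^3 = -A^6 - 3*A^2 - 3*A^-2 - A^-6; d^4 = A^8 + 4*A^4 + 6 + 4*A^-4 + A^-8; d^5 = -A^10 - 5*A^6 - 10*A^2 - 10*A^-2 - 5*A^-6 - A^-10; d^6 = A^12 + 6*A^8 + 15*A^4 + 20 + 15*A^-4 + 6*A^-8 + A^-12.
  A^10 * (d^5) = -A^20 - 5*A^16 - 10*A^12 - 10*A^8 - 5*A^4 - 1
  A^8 * (10*d^4) = 10*A^16 + 40*A^12 + 60*A^8 + 40*A^4 + 10
  A^6 * (40*d^3 + 5*d^5) = -5*A^16 - 65*A^12 - 170*A^8 - 170*A^4 - 65 - 5*A^-4
  A^4 * (80*d^2 + 39*d^4 + d^6) = A^16 + 45*A^12 + 251*A^8 + 414*A^4 + 251 + 45*A^-4 + A^-8
  A^2 * (79*d + 117*d^3 + 14*d^5) = -14*A^12 - 187*A^8 - 570*A^4 - 570 - 187*A^-4 - 14*A^-8
  A^0 * (30 + 158*d^2 + 62*d^4 + 2*d^6) = 2*A^12 + 74*A^8 + 436*A^4 + 758 + 436*A^-4 + 74*A^-8 + 2*A^-12
  A^-2 * (84*d + 111*d^3 + 15*d^5) = -15*A^8 - 186*A^4 - 567 - 567*A^-4 - 186*A^-8 - 15*A^-12
  A^-4 * (9 + 74*d^2 + 36*d^4 + d^6) = A^8 + 42*A^4 + 233 + 393*A^-4 + 233*A^-8 + 42*A^-12 + A^-16
  A^-6 * (12*d + 29*d^3 + 4*d^5) = -4*A^4 - 49 - 139*A^-4 - 139*A^-8 - 49*A^-12 - 4*A^-16
  A^-8 * (6*d^2 + 4*d^4) = 4 + 22*A^-4 + 36*A^-8 + 22*A^-12 + 4*A^-16
  A^-10 * (d^3) = -A^-4 - 3*A^-8 - 3*A^-12 - A^-16
Summing the groups: <K> = -A^20 + A^16 - 2*A^12 + 4*A^8 - 3*A^4 + 4 - 3*A^-4 + 2*A^-8 - A^-12
Normalise by the writhe: (-A^3)^(-w) = (-A^3)^(0) = 1, so f(A) = 1 * <K> = -A^20 + A^16 - 2*A^12 + 4*A^8 - 3*A^4 + 4 - 3*A^-4 + 2*A^-8 - A^-12.
Substitute A = t^(-1/4), i.e. A^e → t^(-e/4): V(t) = -t^3 + 2*t^2 - 3*t + 4 - 3*t^-1 + 4*t^-2 - 2*t^-3 + t^-4 - t^-5

Answer: -t^3 + 2*t^2 - 3*t + 4 - 3*t^-1 + 4*t^-2 - 2*t^-3 + t^-4 - t^-5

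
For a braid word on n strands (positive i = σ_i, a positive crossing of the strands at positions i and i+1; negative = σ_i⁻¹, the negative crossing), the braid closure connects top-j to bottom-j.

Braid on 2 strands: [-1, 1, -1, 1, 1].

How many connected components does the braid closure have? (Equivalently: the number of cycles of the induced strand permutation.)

1

Derivation:
Track the strand permutation on 2 strands, starting from identity.
  step 1: s1^-1 swaps positions 1,2 -> [2 1]
  step 2: s1 swaps positions 1,2 -> [1 2]
  step 3: s1^-1 swaps positions 1,2 -> [2 1]
  step 4: s1 swaps positions 1,2 -> [1 2]
  step 5: s1 swaps positions 1,2 -> [2 1]
Final permutation (position -> original strand): [2 1]
Closure components = cycle count of this permutation = 1.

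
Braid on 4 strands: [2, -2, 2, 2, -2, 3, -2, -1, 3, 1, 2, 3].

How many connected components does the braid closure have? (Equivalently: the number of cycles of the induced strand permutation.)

Track the strand permutation on 4 strands, starting from identity.
  step 1: s2 swaps positions 2,3 -> [1 3 2 4]
  step 2: s2^-1 swaps positions 2,3 -> [1 2 3 4]
  step 3: s2 swaps positions 2,3 -> [1 3 2 4]
  step 4: s2 swaps positions 2,3 -> [1 2 3 4]
  step 5: s2^-1 swaps positions 2,3 -> [1 3 2 4]
  step 6: s3 swaps positions 3,4 -> [1 3 4 2]
  step 7: s2^-1 swaps positions 2,3 -> [1 4 3 2]
  step 8: s1^-1 swaps positions 1,2 -> [4 1 3 2]
  step 9: s3 swaps positions 3,4 -> [4 1 2 3]
  step 10: s1 swaps positions 1,2 -> [1 4 2 3]
  step 11: s2 swaps positions 2,3 -> [1 2 4 3]
  step 12: s3 swaps positions 3,4 -> [1 2 3 4]
Final permutation (position -> original strand): [1 2 3 4]
Closure components = cycle count of this permutation = 4.

Answer: 4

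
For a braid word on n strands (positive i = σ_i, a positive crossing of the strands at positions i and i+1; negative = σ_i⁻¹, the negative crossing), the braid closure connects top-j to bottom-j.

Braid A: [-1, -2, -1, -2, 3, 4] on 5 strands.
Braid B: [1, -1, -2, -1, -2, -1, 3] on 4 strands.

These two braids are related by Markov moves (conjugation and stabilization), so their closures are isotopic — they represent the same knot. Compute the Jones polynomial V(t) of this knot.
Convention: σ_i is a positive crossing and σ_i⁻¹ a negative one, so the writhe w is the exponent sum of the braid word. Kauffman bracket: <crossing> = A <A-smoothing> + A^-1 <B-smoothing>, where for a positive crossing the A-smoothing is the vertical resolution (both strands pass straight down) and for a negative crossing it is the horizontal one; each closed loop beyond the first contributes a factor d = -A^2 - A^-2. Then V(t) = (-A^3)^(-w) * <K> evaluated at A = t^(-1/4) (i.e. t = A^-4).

Markov-equivalent braids have isotopic closures, hence identical knot invariants. Strip the Markov moves from each word to reach a common short braid β, then compute V(t) once on β.
Braid A: s1^-1 s2^-1 s1^-1 s2^-1 s3 s4 on 5 strands reduces by inverse Markov moves (closure unchanged at each step):
  Destabilize: the word has the form β·s4 where s4 occurs only as the final letter (β ∈ B_4); drop it and the last strand → 4 strands.
  Destabilize: the word has the form β·s3 where s3 occurs only as the final letter (β ∈ B_3); drop it and the last strand → 3 strands.
Reduced to β = s1^-1 s2^-1 s1^-1 s2^-1 on 3 strands, 4 crossings.
Braid B: s1 s1^-1 s2^-1 s1^-1 s2^-1 s1^-1 s3 on 4 strands reduces by inverse Markov moves (closure unchanged at each step):
  Destabilize: the word has the form β·s3 where s3 occurs only as the final letter (β ∈ B_3); drop it and the last strand → 3 strands.
  Deconjugate: the word is γ·β·γ⁻¹ with γ = s1 (prefix) and γ⁻¹ = s1^-1 (suffix); strip both.
Reduced to β = s1^-1 s2^-1 s1^-1 s2^-1 on 3 strands, 4 crossings.
Both give the same β = s1^-1 s2^-1 s1^-1 s2^-1 on 3 strands, so one state sum suffices:
Braid: s1^-1 s2^-1 s1^-1 s2^-1 on 3 strands, 4 crossings.
Writhe w = (#positive) - (#negative) = 0 - 4 = -4.
Enumerate smoothing states for the bracket polynomial. There are 2^4 = 16 states.
For each crossing: s=0 is the vertical smoothing, s=1 horizontal. Crossing k contributes A^(sign_k * (1 - 2*s_k)); loop factor d = -A^2 - A^-2.
  state 0000: A-exp=-4, loops=3, term = A^-4 * d^2
  state 0001: A-exp=-2, loops=2, term = A^-2 * d^1
  state 0010: A-exp=-2, loops=2, term = A^-2 * d^1
  state 0011: A-exp=+0, loops=1, term = A^0 * d^0
  state 0100: A-exp=-2, loops=2, term = A^-2 * d^1
  state 0101: A-exp=+0, loops=3, term = A^0 * d^2
  state 0110: A-exp=+0, loops=1, term = A^0 * d^0
  state 0111: A-exp=+2, loops=2, term = A^2 * d^1
  state 1000: A-exp=-2, loops=2, term = A^-2 * d^1
  state 1001: A-exp=+0, loops=1, term = A^0 * d^0
  state 1010: A-exp=+0, loops=3, term = A^0 * d^2
  state 1011: A-exp=+2, loops=2, term = A^2 * d^1
  state 1100: A-exp=+0, loops=1, term = A^0 * d^0
  state 1101: A-exp=+2, loops=2, term = A^2 * d^1
  state 1110: A-exp=+2, loops=2, term = A^2 * d^1
  state 1111: A-exp=+4, loops=1, term = A^4 * d^0
Collect the terms by A-exponent (count of states per loop number):
Powers of d = -A^2 - A^-2: d^2 = A^4 + 2 + A^-4.
  A^4 * (1) = A^4
  A^2 * (4*d) = -4*A^4 - 4
  A^0 * (4 + 2*d^2) = 2*A^4 + 8 + 2*A^-4
  A^-2 * (4*d) = -4 - 4*A^-4
  A^-4 * (d^2) = 1 + 2*A^-4 + A^-8
Summing the groups: <K> = -A^4 + 1 + A^-8
Normalise by the writhe: (-A^3)^(-w) = (-A^3)^(4) = A^12, so f(A) = A^12 * <K> = -A^16 + A^12 + A^4.
Substitute A = t^(-1/4), i.e. A^e → t^(-e/4): V(t) = t^-1 + t^-3 - t^-4

Answer: t^-1 + t^-3 - t^-4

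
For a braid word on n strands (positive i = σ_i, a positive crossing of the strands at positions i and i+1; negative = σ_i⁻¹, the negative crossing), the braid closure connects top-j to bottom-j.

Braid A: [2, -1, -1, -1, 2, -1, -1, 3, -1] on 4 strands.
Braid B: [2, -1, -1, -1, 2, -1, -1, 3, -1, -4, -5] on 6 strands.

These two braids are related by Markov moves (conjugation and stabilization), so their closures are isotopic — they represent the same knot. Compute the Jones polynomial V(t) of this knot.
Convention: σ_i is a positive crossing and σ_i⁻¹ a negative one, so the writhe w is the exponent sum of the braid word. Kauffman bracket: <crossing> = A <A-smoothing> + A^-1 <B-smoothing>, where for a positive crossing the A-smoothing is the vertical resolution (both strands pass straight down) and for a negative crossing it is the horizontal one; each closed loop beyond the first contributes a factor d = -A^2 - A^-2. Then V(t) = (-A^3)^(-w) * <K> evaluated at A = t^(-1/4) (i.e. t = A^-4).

Markov-equivalent braids have isotopic closures, hence identical knot invariants. Strip the Markov moves from each word to reach a common short braid β, then compute V(t) once on β.
Braid A: s2 s1^-1 s1^-1 s1^-1 s2 s1^-1 s1^-1 s3 s1^-1 on 4 strands has no conjugating prefix/suffix or stabilization to strip; take β = s2 s1^-1 s1^-1 s1^-1 s2 s1^-1 s1^-1 s3 s1^-1.
Braid B: s2 s1^-1 s1^-1 s1^-1 s2 s1^-1 s1^-1 s3 s1^-1 s4^-1 s5^-1 on 6 strands reduces by inverse Markov moves (closure unchanged at each step):
  Destabilize: the word has the form β·s5^-1 where s5^-1 occurs only as the final letter (β ∈ B_5); drop it and the last strand → 5 strands.
  Destabilize: the word has the form β·s4^-1 where s4^-1 occurs only as the final letter (β ∈ B_4); drop it and the last strand → 4 strands.
Reduced to β = s2 s1^-1 s1^-1 s1^-1 s2 s1^-1 s1^-1 s3 s1^-1 on 4 strands, 9 crossings.
Both give the same β = s2 s1^-1 s1^-1 s1^-1 s2 s1^-1 s1^-1 s3 s1^-1 on 4 strands, so one state sum suffices:
Braid: s2 s1^-1 s1^-1 s1^-1 s2 s1^-1 s1^-1 s3 s1^-1 on 4 strands, 9 crossings.
Writhe w = (#positive) - (#negative) = 3 - 6 = -3.
Computing the Kauffman bracket via state sum. There are 2^9 = 512 states.
Each crossing splits two ways (0=vertical, 1=horizontal). The state's weight is A^(#A-smoothings - #B-smoothings) * d^(loops - 1).
Tabulate the states by total A-exponent and number of loops L (A-exp: L × count):
  A^9: L=8 ×1
  A^7: L=7 ×9
  A^5: L=6 ×36
  A^3: L=5 ×84
  A^1: L=4 ×126
  A^-1: L=3 ×124, L=5 ×2
  A^-3: L=2 ×75, L=4 ×9
  A^-5: L=1 ×21, L=3 ×15
  A^-7: L=2 ×8, L=4 ×1
  A^-9: L=3 ×1
Each group contributes A^e * Σ count * d^(L-1):
Powers of d = -A^2 - A^-2: d^2 = A^4 + 2 + A^-4; d^3 = -A^6 - 3*A^2 - 3*A^-2 - A^-6; d^4 = A^8 + 4*A^4 + 6 + 4*A^-4 + A^-8; d^5 = -A^10 - 5*A^6 - 10*A^2 - 10*A^-2 - 5*A^-6 - A^-10; d^6 = A^12 + 6*A^8 + 15*A^4 + 20 + 15*A^-4 + 6*A^-8 + A^-12; d^7 = -A^14 - 7*A^10 - 21*A^6 - 35*A^2 - 35*A^-2 - 21*A^-6 - 7*A^-10 - A^-14.
  A^9 * (d^7) = -A^23 - 7*A^19 - 21*A^15 - 35*A^11 - 35*A^7 - 21*A^3 - 7*A^-1 - A^-5
  A^7 * (9*d^6) = 9*A^19 + 54*A^15 + 135*A^11 + 180*A^7 + 135*A^3 + 54*A^-1 + 9*A^-5
  A^5 * (36*d^5) = -36*A^15 - 180*A^11 - 360*A^7 - 360*A^3 - 180*A^-1 - 36*A^-5
  A^3 * (84*d^4) = 84*A^11 + 336*A^7 + 504*A^3 + 336*A^-1 + 84*A^-5
  A^1 * (126*d^3) = -126*A^7 - 378*A^3 - 378*A^-1 - 126*A^-5
  A^-1 * (124*d^2 + 2*d^4) = 2*A^7 + 132*A^3 + 260*A^-1 + 132*A^-5 + 2*A^-9
  A^-3 * (75*d + 9*d^3) = -9*A^3 - 102*A^-1 - 102*A^-5 - 9*A^-9
  A^-5 * (21 + 15*d^2) = 15*A^-1 + 51*A^-5 + 15*A^-9
  A^-7 * (8*d + d^3) = -A^-1 - 11*A^-5 - 11*A^-9 - A^-13
  A^-9 * (d^2) = A^-5 + 2*A^-9 + A^-13
Summing the groups: <K> = -A^23 + 2*A^19 - 3*A^15 + 4*A^11 - 3*A^7 + 3*A^3 - 3*A^-1 + A^-5 - A^-9
Normalise by the writhe: (-A^3)^(-w) = (-A^3)^(3) = -A^9, so f(A) = -A^9 * <K> = A^32 - 2*A^28 + 3*A^24 - 4*A^20 + 3*A^16 - 3*A^12 + 3*A^8 - A^4 + 1.
Substitute A = t^(-1/4), i.e. A^e → t^(-e/4): V(t) = 1 - t^-1 + 3*t^-2 - 3*t^-3 + 3*t^-4 - 4*t^-5 + 3*t^-6 - 2*t^-7 + t^-8

Answer: 1 - t^-1 + 3*t^-2 - 3*t^-3 + 3*t^-4 - 4*t^-5 + 3*t^-6 - 2*t^-7 + t^-8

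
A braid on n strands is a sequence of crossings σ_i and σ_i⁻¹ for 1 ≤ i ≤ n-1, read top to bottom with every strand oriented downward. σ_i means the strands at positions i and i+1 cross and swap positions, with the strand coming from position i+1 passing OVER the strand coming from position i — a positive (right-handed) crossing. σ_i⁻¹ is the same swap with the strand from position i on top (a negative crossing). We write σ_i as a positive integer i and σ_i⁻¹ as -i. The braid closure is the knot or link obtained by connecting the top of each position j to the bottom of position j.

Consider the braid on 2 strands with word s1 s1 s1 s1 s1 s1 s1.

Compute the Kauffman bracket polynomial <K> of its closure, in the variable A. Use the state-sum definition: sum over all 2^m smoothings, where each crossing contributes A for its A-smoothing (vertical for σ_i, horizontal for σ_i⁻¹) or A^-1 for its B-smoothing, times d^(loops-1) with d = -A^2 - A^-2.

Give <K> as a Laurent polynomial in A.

Braid: s1 s1 s1 s1 s1 s1 s1 on 2 strands, 7 crossings.
Writhe w = (#positive) - (#negative) = 7 - 0 = 7.
Computing the Kauffman bracket via state sum. There are 2^7 = 128 states.
For each crossing: s=0 is the vertical smoothing, s=1 horizontal. Crossing k contributes A^(sign_k * (1 - 2*s_k)); loop factor d = -A^2 - A^-2.
Tabulate the states by total A-exponent and number of loops L (A-exp: L × count):
  A^7: L=2 ×1
  A^5: L=1 ×7
  A^3: L=2 ×21
  A^1: L=3 ×35
  A^-1: L=4 ×35
  A^-3: L=5 ×21
  A^-5: L=6 ×7
  A^-7: L=7 ×1
Each group contributes A^e * Σ count * d^(L-1):
Powers of d = -A^2 - A^-2: d^2 = A^4 + 2 + A^-4; d^3 = -A^6 - 3*A^2 - 3*A^-2 - A^-6; d^4 = A^8 + 4*A^4 + 6 + 4*A^-4 + A^-8; d^5 = -A^10 - 5*A^6 - 10*A^2 - 10*A^-2 - 5*A^-6 - A^-10; d^6 = A^12 + 6*A^8 + 15*A^4 + 20 + 15*A^-4 + 6*A^-8 + A^-12.
  A^7 * (d) = -A^9 - A^5
  A^5 * (7) = 7*A^5
  A^3 * (21*d) = -21*A^5 - 21*A
  A^1 * (35*d^2) = 35*A^5 + 70*A + 35*A^-3
  A^-1 * (35*d^3) = -35*A^5 - 105*A - 105*A^-3 - 35*A^-7
  A^-3 * (21*d^4) = 21*A^5 + 84*A + 126*A^-3 + 84*A^-7 + 21*A^-11
  A^-5 * (7*d^5) = -7*A^5 - 35*A - 70*A^-3 - 70*A^-7 - 35*A^-11 - 7*A^-15
  A^-7 * (d^6) = A^5 + 6*A + 15*A^-3 + 20*A^-7 + 15*A^-11 + 6*A^-15 + A^-19
Summing the groups: <K> = -A^9 - A + A^-3 - A^-7 + A^-11 - A^-15 + A^-19

Answer: -A^9 - A + A^-3 - A^-7 + A^-11 - A^-15 + A^-19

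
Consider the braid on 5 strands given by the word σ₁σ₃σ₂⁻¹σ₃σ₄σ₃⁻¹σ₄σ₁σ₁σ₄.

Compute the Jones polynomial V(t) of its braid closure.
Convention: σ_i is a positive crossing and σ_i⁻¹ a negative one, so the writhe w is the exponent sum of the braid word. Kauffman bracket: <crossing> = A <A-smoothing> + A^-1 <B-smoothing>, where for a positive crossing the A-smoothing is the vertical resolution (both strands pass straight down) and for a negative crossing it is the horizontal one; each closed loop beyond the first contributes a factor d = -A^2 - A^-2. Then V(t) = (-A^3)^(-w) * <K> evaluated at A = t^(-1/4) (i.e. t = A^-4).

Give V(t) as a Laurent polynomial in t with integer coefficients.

t^10 - 2*t^9 + 2*t^8 - 4*t^7 + 4*t^6 - 3*t^5 + 3*t^4 - t^3 + t^2

Derivation:
Braid: s1 s3 s2^-1 s3 s4 s3^-1 s4 s1 s1 s4 on 5 strands, 10 crossings.
Writhe w = (#positive) - (#negative) = 8 - 2 = 6.
Computing the Kauffman bracket via state sum. There are 2^10 = 1024 states.
For each crossing: s=0 is the vertical smoothing, s=1 horizontal. Crossing k contributes A^(sign_k * (1 - 2*s_k)); loop factor d = -A^2 - A^-2.
Tabulate the states by total A-exponent and number of loops L (A-exp: L × count):
  A^10: L=3 ×1
  A^8: L=2 ×6, L=4 ×4
  A^6: L=1 ×9, L=3 ×32, L=5 ×4
  A^4: L=2 ×70, L=4 ×49, L=6 ×1
  A^2: L=1 ×30, L=3 ×149, L=5 ×31
  A^0: L=2 ×99, L=4 ×144, L=6 ×9
  A^-2: L=3 ×136, L=5 ×73, L=7 ×1
  A^-4: L=4 ×101, L=6 ×19
  A^-6: L=5 ×43, L=7 ×2
  A^-8: L=6 ×10
  A^-10: L=7 ×1
Each group contributes A^e * Σ count * d^(L-1):
Powers of d = -A^2 - A^-2: d^2 = A^4 + 2 + A^-4; d^3 = -A^6 - 3*A^2 - 3*A^-2 - A^-6; d^4 = A^8 + 4*A^4 + 6 + 4*A^-4 + A^-8; d^5 = -A^10 - 5*A^6 - 10*A^2 - 10*A^-2 - 5*A^-6 - A^-10; d^6 = A^12 + 6*A^8 + 15*A^4 + 20 + 15*A^-4 + 6*A^-8 + A^-12.
  A^10 * (d^2) = A^14 + 2*A^10 + A^6
  A^8 * (6*d + 4*d^3) = -4*A^14 - 18*A^10 - 18*A^6 - 4*A^2
  A^6 * (9 + 32*d^2 + 4*d^4) = 4*A^14 + 48*A^10 + 97*A^6 + 48*A^2 + 4*A^-2
  A^4 * (70*d + 49*d^3 + d^5) = -A^14 - 54*A^10 - 227*A^6 - 227*A^2 - 54*A^-2 - A^-6
  A^2 * (30 + 149*d^2 + 31*d^4) = 31*A^10 + 273*A^6 + 514*A^2 + 273*A^-2 + 31*A^-6
  A^0 * (99*d + 144*d^3 + 9*d^5) = -9*A^10 - 189*A^6 - 621*A^2 - 621*A^-2 - 189*A^-6 - 9*A^-10
  A^-2 * (136*d^2 + 73*d^4 + d^6) = A^10 + 79*A^6 + 443*A^2 + 730*A^-2 + 443*A^-6 + 79*A^-10 + A^-14
  A^-4 * (101*d^3 + 19*d^5) = -19*A^6 - 196*A^2 - 493*A^-2 - 493*A^-6 - 196*A^-10 - 19*A^-14
  A^-6 * (43*d^4 + 2*d^6) = 2*A^6 + 55*A^2 + 202*A^-2 + 298*A^-6 + 202*A^-10 + 55*A^-14 + 2*A^-18
  A^-8 * (10*d^5) = -10*A^2 - 50*A^-2 - 100*A^-6 - 100*A^-10 - 50*A^-14 - 10*A^-18
  A^-10 * (d^6) = A^2 + 6*A^-2 + 15*A^-6 + 20*A^-10 + 15*A^-14 + 6*A^-18 + A^-22
Summing the groups: <K> = A^10 - A^6 + 3*A^2 - 3*A^-2 + 4*A^-6 - 4*A^-10 + 2*A^-14 - 2*A^-18 + A^-22
Normalise by the writhe: (-A^3)^(-w) = (-A^3)^(-6) = A^-18, so f(A) = A^-18 * <K> = A^-8 - A^-12 + 3*A^-16 - 3*A^-20 + 4*A^-24 - 4*A^-28 + 2*A^-32 - 2*A^-36 + A^-40.
Substitute A = t^(-1/4), i.e. A^e → t^(-e/4): V(t) = t^10 - 2*t^9 + 2*t^8 - 4*t^7 + 4*t^6 - 3*t^5 + 3*t^4 - t^3 + t^2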